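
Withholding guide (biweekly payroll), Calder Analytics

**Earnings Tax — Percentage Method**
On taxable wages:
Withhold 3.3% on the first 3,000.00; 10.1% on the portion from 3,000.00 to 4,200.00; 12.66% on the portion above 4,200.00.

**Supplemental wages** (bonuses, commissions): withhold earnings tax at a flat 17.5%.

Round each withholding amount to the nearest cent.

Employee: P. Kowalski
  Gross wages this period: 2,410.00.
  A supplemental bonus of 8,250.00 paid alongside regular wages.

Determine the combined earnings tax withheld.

1,523.28

Earnings Tax: taxable = 2,410.00
  3.3% × 2,410.00 = 79.53
Supplemental (17.5% flat on bonus): 17.5% × 8,250.00 = 1,443.75
Total earnings tax: 79.53 + 1,443.75 = 1,523.28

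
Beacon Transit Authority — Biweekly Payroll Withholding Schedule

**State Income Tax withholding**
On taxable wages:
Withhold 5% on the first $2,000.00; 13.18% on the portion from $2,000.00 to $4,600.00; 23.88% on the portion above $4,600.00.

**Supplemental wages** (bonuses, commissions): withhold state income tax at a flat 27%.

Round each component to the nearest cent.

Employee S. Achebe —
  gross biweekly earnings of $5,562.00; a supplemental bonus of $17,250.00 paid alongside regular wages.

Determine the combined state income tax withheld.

State Income Tax: taxable = $5,562.00
  $442.68 + 23.88% × ($5,562.00 − $4,600.00) = $442.68 + 23.88% × $962.00 = $672.41
Supplemental (27% flat on bonus): 27% × $17,250.00 = $4,657.50
Total state income tax: $672.41 + $4,657.50 = $5,329.91

$5,329.91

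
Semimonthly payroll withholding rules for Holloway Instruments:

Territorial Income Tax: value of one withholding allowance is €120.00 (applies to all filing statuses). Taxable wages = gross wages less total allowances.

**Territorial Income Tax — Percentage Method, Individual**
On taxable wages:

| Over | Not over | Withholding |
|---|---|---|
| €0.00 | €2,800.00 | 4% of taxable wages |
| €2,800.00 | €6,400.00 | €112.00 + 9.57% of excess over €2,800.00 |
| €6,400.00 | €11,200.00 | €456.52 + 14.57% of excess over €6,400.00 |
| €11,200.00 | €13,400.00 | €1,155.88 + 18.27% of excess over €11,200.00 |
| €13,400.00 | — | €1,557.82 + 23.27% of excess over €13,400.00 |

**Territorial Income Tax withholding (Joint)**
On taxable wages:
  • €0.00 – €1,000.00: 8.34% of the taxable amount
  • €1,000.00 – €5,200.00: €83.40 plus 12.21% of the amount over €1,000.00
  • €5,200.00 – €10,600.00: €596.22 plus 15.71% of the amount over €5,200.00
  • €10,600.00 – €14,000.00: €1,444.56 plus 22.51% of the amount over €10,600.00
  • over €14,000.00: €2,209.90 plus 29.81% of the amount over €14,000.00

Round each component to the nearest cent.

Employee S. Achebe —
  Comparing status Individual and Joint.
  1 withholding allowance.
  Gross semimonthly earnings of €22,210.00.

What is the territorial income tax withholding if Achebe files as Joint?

Territorial Income Tax (Joint): taxable = €22,210.00 − 1×€120.00 = €22,090.00
  €2,209.90 + 29.81% × (€22,090.00 − €14,000.00) = €2,209.90 + 29.81% × €8,090.00 = €4,621.53

€4,621.53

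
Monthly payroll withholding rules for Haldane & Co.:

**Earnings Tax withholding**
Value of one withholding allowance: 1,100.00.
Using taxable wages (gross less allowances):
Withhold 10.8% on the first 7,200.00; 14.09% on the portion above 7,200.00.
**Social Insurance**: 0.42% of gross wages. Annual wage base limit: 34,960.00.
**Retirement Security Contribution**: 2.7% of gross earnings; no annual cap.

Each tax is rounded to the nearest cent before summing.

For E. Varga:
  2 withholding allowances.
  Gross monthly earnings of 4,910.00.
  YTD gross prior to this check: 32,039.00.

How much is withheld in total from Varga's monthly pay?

Earnings Tax: taxable = 4,910.00 − 2×1,100.00 = 2,710.00
  10.8% × 2,710.00 = 292.68
Social Insurance: cap 34,960.00 − YTD 32,039.00 = 2,921.00 subject; 0.42% × 2,921.00 = 12.27
Retirement Security Contribution: 2.7% × 4,910.00 = 132.57
Total: 292.68 + 12.27 + 132.57 = 437.52

437.52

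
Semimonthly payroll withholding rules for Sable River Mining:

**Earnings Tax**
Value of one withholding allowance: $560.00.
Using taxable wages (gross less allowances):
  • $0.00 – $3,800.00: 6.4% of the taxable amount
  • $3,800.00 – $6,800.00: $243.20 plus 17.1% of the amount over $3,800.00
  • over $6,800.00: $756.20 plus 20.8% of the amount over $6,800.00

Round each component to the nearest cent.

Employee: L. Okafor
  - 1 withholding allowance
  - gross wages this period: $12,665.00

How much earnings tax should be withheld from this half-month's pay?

$1,859.64

Earnings Tax: taxable = $12,665.00 − 1×$560.00 = $12,105.00
  $756.20 + 20.8% × ($12,105.00 − $6,800.00) = $756.20 + 20.8% × $5,305.00 = $1,859.64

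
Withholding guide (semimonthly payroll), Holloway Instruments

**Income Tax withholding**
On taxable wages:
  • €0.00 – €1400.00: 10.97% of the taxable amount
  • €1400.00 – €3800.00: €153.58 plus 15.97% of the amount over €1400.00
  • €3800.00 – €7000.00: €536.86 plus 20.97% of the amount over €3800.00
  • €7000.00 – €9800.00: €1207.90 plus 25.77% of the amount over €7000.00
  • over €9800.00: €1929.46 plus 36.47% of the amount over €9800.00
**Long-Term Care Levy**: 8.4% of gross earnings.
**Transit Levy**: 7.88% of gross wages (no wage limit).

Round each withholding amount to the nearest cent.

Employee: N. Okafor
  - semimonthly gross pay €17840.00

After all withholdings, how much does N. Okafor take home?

Income Tax: taxable = €17840.00
  €1929.46 + 36.47% × (€17840.00 − €9800.00) = €1929.46 + 36.47% × €8040.00 = €4861.65
Long-Term Care Levy: 8.4% × €17840.00 = €1498.56
Transit Levy: 7.88% × €17840.00 = €1405.79
Total withheld: €4861.65 + €1498.56 + €1405.79 = €7766.00
Net pay: €17840.00 − €7766.00 = €10074.00

€10074.00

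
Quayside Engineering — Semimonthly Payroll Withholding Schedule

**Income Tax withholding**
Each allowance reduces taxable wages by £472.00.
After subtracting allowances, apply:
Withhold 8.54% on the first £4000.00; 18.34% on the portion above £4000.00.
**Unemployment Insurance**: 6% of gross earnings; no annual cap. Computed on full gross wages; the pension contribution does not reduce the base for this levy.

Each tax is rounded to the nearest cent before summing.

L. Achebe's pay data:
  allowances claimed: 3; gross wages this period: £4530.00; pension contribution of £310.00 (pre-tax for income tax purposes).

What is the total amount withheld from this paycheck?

£511.26

Income Tax: taxable = £4530.00 − £310.00 − 3×£472.00 = £2804.00
  8.54% × £2804.00 = £239.46
Unemployment Insurance: 6% × £4530.00 = £271.80
Total: £239.46 + £271.80 = £511.26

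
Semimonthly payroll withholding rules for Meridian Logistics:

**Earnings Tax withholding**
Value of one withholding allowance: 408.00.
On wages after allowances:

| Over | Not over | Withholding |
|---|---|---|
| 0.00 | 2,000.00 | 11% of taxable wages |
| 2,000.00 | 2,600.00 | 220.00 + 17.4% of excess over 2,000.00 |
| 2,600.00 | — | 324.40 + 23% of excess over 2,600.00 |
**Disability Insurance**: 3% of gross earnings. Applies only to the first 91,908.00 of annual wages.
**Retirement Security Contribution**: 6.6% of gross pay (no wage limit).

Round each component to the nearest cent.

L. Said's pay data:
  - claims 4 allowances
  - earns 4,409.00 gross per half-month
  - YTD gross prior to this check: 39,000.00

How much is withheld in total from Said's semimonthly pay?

788.37

Earnings Tax: taxable = 4,409.00 − 4×408.00 = 2,777.00
  324.40 + 23% × (2,777.00 − 2,600.00) = 324.40 + 23% × 177.00 = 365.11
Disability Insurance: 3% × 4,409.00 = 132.27
Retirement Security Contribution: 6.6% × 4,409.00 = 290.99
Total: 365.11 + 132.27 + 290.99 = 788.37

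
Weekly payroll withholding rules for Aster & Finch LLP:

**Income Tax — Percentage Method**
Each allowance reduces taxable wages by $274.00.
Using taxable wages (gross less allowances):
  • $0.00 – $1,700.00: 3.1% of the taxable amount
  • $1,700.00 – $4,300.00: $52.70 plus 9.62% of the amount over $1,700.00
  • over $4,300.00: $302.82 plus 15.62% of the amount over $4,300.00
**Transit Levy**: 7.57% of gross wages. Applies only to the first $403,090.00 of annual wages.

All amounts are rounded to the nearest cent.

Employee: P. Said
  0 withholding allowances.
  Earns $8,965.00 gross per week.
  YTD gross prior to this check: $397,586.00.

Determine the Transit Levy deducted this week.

Transit Levy: cap $403,090.00 − YTD $397,586.00 = $5,504.00 subject; 7.57% × $5,504.00 = $416.65

$416.65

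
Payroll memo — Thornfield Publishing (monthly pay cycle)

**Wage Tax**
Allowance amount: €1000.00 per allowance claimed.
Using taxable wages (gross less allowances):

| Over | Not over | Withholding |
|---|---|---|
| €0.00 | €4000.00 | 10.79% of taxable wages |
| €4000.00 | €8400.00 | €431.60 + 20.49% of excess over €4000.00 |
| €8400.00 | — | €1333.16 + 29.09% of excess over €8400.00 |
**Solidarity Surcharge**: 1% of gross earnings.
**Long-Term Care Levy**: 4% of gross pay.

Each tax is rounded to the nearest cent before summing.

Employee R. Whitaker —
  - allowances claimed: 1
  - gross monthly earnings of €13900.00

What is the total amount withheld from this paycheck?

Wage Tax: taxable = €13900.00 − 1×€1000.00 = €12900.00
  €1333.16 + 29.09% × (€12900.00 − €8400.00) = €1333.16 + 29.09% × €4500.00 = €2642.21
Solidarity Surcharge: 1% × €13900.00 = €139.00
Long-Term Care Levy: 4% × €13900.00 = €556.00
Total: €2642.21 + €139.00 + €556.00 = €3337.21

€3337.21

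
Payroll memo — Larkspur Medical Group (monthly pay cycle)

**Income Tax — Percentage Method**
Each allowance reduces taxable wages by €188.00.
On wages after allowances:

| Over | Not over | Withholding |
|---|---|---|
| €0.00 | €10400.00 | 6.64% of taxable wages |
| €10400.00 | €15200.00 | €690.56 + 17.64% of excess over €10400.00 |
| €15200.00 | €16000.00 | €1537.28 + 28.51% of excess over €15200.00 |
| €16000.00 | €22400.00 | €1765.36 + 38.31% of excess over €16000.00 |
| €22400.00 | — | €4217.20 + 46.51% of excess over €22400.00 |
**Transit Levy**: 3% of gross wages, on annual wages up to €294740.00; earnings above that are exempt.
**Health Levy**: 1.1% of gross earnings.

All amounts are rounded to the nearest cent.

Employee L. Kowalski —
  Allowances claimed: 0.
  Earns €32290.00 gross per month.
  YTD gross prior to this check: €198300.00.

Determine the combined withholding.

€10140.93

Income Tax: taxable = €32290.00
  €4217.20 + 46.51% × (€32290.00 − €22400.00) = €4217.20 + 46.51% × €9890.00 = €8817.04
Transit Levy: 3% × €32290.00 = €968.70
Health Levy: 1.1% × €32290.00 = €355.19
Total: €8817.04 + €968.70 + €355.19 = €10140.93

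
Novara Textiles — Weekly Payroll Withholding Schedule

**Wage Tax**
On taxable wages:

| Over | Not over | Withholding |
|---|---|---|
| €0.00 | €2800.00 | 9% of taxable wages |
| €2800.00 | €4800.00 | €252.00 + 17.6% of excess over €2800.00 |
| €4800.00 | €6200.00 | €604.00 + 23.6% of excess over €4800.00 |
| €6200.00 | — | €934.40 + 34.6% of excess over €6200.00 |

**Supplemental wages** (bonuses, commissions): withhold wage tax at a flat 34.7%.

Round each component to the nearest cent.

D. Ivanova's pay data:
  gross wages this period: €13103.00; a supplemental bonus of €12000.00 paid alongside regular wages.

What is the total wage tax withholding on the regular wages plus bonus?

Wage Tax: taxable = €13103.00
  €934.40 + 34.6% × (€13103.00 − €6200.00) = €934.40 + 34.6% × €6903.00 = €3322.84
Supplemental (34.7% flat on bonus): 34.7% × €12000.00 = €4164.00
Total wage tax: €3322.84 + €4164.00 = €7486.84

€7486.84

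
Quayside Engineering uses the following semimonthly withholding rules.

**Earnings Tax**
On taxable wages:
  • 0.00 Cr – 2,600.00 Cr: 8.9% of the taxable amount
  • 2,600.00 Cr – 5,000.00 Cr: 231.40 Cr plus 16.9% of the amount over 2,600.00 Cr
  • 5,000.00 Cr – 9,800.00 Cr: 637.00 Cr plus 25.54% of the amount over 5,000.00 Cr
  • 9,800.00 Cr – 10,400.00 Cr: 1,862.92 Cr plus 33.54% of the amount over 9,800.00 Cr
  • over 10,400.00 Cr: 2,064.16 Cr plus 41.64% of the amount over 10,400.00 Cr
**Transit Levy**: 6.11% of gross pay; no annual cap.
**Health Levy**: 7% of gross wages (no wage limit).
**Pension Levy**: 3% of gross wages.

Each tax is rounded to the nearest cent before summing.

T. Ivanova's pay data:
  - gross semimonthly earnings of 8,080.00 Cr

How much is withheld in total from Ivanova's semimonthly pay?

Earnings Tax: taxable = 8,080.00 Cr
  637.00 Cr + 25.54% × (8,080.00 Cr − 5,000.00 Cr) = 637.00 Cr + 25.54% × 3,080.00 Cr = 1,423.63 Cr
Transit Levy: 6.11% × 8,080.00 Cr = 493.69 Cr
Health Levy: 7% × 8,080.00 Cr = 565.60 Cr
Pension Levy: 3% × 8,080.00 Cr = 242.40 Cr
Total: 1,423.63 Cr + 493.69 Cr + 565.60 Cr + 242.40 Cr = 2,725.32 Cr

2,725.32 Cr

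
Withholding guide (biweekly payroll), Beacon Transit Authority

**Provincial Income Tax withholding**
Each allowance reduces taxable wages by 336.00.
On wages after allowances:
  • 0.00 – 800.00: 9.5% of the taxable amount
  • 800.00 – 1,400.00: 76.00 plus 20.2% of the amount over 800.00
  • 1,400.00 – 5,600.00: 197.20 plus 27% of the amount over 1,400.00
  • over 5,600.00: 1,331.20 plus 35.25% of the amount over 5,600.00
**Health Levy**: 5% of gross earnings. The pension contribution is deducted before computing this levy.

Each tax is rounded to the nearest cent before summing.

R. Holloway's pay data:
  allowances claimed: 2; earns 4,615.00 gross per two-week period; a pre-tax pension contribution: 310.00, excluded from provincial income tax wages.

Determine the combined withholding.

1,015.36

Provincial Income Tax: taxable = 4,615.00 − 310.00 − 2×336.00 = 3,633.00
  197.20 + 27% × (3,633.00 − 1,400.00) = 197.20 + 27% × 2,233.00 = 800.11
Health Levy: 5% × 4,305.00 = 215.25
Total: 800.11 + 215.25 = 1,015.36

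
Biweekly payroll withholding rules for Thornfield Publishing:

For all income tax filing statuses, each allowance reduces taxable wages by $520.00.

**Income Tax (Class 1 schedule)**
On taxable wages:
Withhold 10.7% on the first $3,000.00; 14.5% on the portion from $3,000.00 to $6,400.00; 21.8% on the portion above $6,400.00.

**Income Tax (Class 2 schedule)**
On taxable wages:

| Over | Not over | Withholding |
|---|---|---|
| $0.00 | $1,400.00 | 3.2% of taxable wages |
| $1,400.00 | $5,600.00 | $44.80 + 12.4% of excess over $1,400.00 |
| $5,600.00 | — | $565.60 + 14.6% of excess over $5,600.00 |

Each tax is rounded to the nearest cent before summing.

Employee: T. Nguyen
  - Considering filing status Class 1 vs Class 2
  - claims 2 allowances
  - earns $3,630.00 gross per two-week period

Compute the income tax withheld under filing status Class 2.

$192.36

Income Tax (Class 2): taxable = $3,630.00 − 2×$520.00 = $2,590.00
  $44.80 + 12.4% × ($2,590.00 − $1,400.00) = $44.80 + 12.4% × $1,190.00 = $192.36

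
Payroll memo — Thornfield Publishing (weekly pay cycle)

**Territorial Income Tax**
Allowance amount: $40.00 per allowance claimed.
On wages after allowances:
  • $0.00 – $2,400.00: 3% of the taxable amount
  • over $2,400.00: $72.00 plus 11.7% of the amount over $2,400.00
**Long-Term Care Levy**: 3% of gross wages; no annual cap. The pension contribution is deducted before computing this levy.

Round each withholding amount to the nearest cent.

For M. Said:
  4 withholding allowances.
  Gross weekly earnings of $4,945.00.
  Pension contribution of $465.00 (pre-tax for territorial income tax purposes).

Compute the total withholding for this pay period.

$431.04

Territorial Income Tax: taxable = $4,945.00 − $465.00 − 4×$40.00 = $4,320.00
  $72.00 + 11.7% × ($4,320.00 − $2,400.00) = $72.00 + 11.7% × $1,920.00 = $296.64
Long-Term Care Levy: 3% × $4,480.00 = $134.40
Total: $296.64 + $134.40 = $431.04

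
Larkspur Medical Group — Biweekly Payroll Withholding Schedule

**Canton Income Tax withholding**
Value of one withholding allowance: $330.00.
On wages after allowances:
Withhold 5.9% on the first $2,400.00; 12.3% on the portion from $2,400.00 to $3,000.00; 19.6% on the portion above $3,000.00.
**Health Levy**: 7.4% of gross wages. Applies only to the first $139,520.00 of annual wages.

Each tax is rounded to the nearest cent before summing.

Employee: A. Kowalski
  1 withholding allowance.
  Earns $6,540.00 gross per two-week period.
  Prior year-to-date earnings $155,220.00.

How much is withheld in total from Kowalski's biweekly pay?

Canton Income Tax: taxable = $6,540.00 − 1×$330.00 = $6,210.00
  $215.40 + 19.6% × ($6,210.00 − $3,000.00) = $215.40 + 19.6% × $3,210.00 = $844.56
Health Levy: YTD $155,220.00 ≥ cap $139,520.00 → $0.00
Total: $844.56 + $0.00 = $844.56

$844.56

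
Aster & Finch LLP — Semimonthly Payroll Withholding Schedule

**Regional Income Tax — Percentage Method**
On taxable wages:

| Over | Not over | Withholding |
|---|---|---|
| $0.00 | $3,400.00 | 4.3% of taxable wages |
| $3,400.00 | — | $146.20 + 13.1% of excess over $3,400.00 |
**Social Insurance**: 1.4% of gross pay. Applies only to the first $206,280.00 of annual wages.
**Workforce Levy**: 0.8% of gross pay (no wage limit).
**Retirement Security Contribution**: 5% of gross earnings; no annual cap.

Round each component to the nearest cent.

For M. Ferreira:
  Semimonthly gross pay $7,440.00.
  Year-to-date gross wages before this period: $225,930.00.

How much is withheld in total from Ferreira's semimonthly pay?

$1,106.96

Regional Income Tax: taxable = $7,440.00
  $146.20 + 13.1% × ($7,440.00 − $3,400.00) = $146.20 + 13.1% × $4,040.00 = $675.44
Social Insurance: YTD $225,930.00 ≥ cap $206,280.00 → $0.00
Workforce Levy: 0.8% × $7,440.00 = $59.52
Retirement Security Contribution: 5% × $7,440.00 = $372.00
Total: $675.44 + $0.00 + $59.52 + $372.00 = $1,106.96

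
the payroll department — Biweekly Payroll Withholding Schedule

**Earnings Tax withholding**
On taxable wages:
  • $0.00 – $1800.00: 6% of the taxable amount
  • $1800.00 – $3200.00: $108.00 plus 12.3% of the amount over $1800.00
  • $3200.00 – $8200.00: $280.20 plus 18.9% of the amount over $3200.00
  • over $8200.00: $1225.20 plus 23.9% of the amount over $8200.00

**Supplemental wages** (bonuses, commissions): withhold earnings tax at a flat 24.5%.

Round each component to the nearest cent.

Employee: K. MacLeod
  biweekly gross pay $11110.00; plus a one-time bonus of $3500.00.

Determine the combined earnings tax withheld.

$2778.19

Earnings Tax: taxable = $11110.00
  $1225.20 + 23.9% × ($11110.00 − $8200.00) = $1225.20 + 23.9% × $2910.00 = $1920.69
Supplemental (24.5% flat on bonus): 24.5% × $3500.00 = $857.50
Total earnings tax: $1920.69 + $857.50 = $2778.19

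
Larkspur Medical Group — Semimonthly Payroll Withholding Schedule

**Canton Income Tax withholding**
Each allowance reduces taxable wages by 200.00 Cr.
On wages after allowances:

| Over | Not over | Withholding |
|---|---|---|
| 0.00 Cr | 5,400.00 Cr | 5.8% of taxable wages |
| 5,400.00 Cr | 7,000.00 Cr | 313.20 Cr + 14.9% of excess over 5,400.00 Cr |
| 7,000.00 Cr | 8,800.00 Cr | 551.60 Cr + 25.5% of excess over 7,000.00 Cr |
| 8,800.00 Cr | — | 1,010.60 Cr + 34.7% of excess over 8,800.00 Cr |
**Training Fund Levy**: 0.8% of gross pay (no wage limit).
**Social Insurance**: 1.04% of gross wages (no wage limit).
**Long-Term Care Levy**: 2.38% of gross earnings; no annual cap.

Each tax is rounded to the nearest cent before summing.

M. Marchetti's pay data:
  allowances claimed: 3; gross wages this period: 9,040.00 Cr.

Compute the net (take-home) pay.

Canton Income Tax: taxable = 9,040.00 Cr − 3×200.00 Cr = 8,440.00 Cr
  551.60 Cr + 25.5% × (8,440.00 Cr − 7,000.00 Cr) = 551.60 Cr + 25.5% × 1,440.00 Cr = 918.80 Cr
Training Fund Levy: 0.8% × 9,040.00 Cr = 72.32 Cr
Social Insurance: 1.04% × 9,040.00 Cr = 94.02 Cr
Long-Term Care Levy: 2.38% × 9,040.00 Cr = 215.15 Cr
Total withheld: 918.80 Cr + 72.32 Cr + 94.02 Cr + 215.15 Cr = 1,300.29 Cr
Net pay: 9,040.00 Cr − 1,300.29 Cr = 7,739.71 Cr

7,739.71 Cr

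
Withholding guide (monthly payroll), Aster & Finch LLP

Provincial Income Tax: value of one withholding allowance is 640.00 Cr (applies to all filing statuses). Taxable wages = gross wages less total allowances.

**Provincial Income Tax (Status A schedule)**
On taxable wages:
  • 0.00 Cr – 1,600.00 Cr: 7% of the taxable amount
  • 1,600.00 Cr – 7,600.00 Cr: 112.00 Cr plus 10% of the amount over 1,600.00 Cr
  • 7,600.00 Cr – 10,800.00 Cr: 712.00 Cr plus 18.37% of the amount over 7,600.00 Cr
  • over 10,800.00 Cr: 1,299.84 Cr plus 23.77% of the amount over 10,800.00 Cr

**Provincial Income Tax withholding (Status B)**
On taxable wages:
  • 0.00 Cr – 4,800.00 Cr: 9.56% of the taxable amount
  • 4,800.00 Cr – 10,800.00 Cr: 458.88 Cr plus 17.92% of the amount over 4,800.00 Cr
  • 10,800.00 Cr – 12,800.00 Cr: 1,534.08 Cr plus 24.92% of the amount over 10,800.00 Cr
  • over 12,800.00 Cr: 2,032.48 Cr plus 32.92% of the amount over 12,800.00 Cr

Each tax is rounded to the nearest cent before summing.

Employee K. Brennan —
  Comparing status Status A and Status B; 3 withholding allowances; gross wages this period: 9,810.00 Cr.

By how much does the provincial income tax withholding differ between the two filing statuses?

247.34 Cr

Provincial Income Tax (Status A): taxable = 9,810.00 Cr − 3×640.00 Cr = 7,890.00 Cr
  712.00 Cr + 18.37% × (7,890.00 Cr − 7,600.00 Cr) = 712.00 Cr + 18.37% × 290.00 Cr = 765.27 Cr
Provincial Income Tax (Status B): taxable = 9,810.00 Cr − 3×640.00 Cr = 7,890.00 Cr
  458.88 Cr + 17.92% × (7,890.00 Cr − 4,800.00 Cr) = 458.88 Cr + 17.92% × 3,090.00 Cr = 1,012.61 Cr
Difference: |765.27 Cr − 1,012.61 Cr| = 247.34 Cr (higher under Status B)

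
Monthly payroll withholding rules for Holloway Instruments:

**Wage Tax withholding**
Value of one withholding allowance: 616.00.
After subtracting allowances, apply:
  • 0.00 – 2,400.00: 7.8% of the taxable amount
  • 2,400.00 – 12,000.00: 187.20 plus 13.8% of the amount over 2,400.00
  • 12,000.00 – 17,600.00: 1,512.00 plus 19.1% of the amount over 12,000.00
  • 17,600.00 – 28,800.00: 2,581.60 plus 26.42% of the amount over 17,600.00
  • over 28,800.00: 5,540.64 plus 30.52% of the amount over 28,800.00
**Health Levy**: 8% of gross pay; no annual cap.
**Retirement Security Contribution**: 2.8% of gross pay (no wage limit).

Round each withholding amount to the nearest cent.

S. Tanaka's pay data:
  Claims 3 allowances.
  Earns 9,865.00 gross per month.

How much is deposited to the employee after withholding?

7,837.23

Wage Tax: taxable = 9,865.00 − 3×616.00 = 8,017.00
  187.20 + 13.8% × (8,017.00 − 2,400.00) = 187.20 + 13.8% × 5,617.00 = 962.35
Health Levy: 8% × 9,865.00 = 789.20
Retirement Security Contribution: 2.8% × 9,865.00 = 276.22
Total withheld: 962.35 + 789.20 + 276.22 = 2,027.77
Net pay: 9,865.00 − 2,027.77 = 7,837.23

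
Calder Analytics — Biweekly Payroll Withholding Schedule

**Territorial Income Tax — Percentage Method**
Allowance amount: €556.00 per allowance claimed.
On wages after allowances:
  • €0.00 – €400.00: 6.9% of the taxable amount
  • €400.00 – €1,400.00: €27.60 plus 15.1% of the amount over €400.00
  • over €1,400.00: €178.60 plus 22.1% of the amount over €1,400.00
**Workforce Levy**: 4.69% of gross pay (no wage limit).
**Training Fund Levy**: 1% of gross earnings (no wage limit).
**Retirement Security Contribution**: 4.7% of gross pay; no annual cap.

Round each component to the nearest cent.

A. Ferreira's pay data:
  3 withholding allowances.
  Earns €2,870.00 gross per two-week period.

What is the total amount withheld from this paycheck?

Territorial Income Tax: taxable = €2,870.00 − 3×€556.00 = €1,202.00
  €27.60 + 15.1% × (€1,202.00 − €400.00) = €27.60 + 15.1% × €802.00 = €148.70
Workforce Levy: 4.69% × €2,870.00 = €134.60
Training Fund Levy: 1% × €2,870.00 = €28.70
Retirement Security Contribution: 4.7% × €2,870.00 = €134.89
Total: €148.70 + €134.60 + €28.70 + €134.89 = €446.89

€446.89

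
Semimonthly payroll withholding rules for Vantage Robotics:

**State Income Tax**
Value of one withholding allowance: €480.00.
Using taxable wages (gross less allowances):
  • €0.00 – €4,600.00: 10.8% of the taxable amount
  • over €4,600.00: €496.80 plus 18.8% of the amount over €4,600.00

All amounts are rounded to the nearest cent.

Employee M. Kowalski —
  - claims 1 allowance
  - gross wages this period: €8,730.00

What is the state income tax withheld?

€1,183.00

State Income Tax: taxable = €8,730.00 − 1×€480.00 = €8,250.00
  €496.80 + 18.8% × (€8,250.00 − €4,600.00) = €496.80 + 18.8% × €3,650.00 = €1,183.00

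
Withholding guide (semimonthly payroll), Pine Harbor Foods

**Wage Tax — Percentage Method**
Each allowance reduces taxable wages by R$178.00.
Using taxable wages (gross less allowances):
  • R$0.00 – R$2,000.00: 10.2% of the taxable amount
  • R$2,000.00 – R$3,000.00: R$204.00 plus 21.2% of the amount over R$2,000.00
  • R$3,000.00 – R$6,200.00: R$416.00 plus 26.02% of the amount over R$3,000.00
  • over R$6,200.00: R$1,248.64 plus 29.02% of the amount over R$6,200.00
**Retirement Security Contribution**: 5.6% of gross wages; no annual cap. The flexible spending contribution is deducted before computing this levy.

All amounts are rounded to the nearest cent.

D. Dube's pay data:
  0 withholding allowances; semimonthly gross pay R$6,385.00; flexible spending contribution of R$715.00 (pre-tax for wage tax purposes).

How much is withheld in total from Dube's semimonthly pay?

R$1,428.25

Wage Tax: taxable = R$6,385.00 − R$715.00 = R$5,670.00
  R$416.00 + 26.02% × (R$5,670.00 − R$3,000.00) = R$416.00 + 26.02% × R$2,670.00 = R$1,110.73
Retirement Security Contribution: 5.6% × R$5,670.00 = R$317.52
Total: R$1,110.73 + R$317.52 = R$1,428.25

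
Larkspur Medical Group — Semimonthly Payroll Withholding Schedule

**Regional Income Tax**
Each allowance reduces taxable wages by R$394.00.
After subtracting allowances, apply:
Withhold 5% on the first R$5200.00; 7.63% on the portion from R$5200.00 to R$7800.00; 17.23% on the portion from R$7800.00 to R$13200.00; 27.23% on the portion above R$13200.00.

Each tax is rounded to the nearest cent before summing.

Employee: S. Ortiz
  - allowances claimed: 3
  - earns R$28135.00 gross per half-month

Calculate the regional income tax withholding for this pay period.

Regional Income Tax: taxable = R$28135.00 − 3×R$394.00 = R$26953.00
  R$1388.80 + 27.23% × (R$26953.00 − R$13200.00) = R$1388.80 + 27.23% × R$13753.00 = R$5133.74

R$5133.74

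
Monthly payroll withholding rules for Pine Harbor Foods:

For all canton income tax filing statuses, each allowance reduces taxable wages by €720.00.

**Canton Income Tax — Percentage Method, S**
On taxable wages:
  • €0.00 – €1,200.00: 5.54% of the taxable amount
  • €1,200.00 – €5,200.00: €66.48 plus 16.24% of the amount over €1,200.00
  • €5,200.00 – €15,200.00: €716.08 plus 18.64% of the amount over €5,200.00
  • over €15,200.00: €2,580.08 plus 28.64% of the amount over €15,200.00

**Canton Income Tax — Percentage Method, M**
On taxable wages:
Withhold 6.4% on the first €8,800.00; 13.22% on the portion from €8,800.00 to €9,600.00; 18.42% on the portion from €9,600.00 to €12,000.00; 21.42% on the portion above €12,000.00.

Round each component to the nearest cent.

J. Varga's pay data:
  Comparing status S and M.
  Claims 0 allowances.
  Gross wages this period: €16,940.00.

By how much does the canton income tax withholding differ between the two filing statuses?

Canton Income Tax (S): taxable = €16,940.00
  €2,580.08 + 28.64% × (€16,940.00 − €15,200.00) = €2,580.08 + 28.64% × €1,740.00 = €3,078.42
Canton Income Tax (M): taxable = €16,940.00
  €1,111.04 + 21.42% × (€16,940.00 − €12,000.00) = €1,111.04 + 21.42% × €4,940.00 = €2,169.19
Difference: |€3,078.42 − €2,169.19| = €909.23 (higher under S)

€909.23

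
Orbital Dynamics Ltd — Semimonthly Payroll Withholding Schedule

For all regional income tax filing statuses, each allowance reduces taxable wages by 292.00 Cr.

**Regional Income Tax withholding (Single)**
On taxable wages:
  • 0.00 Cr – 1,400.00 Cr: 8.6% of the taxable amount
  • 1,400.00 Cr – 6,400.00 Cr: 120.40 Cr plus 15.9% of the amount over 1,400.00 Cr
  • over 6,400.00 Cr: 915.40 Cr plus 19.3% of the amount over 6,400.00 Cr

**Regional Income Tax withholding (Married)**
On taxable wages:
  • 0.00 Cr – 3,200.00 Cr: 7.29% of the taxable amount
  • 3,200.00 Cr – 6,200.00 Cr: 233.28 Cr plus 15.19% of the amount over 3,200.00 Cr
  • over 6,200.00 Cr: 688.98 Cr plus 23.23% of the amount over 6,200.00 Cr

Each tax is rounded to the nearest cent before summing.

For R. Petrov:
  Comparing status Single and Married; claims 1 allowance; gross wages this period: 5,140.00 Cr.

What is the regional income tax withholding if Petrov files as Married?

Regional Income Tax (Married): taxable = 5,140.00 Cr − 1×292.00 Cr = 4,848.00 Cr
  233.28 Cr + 15.19% × (4,848.00 Cr − 3,200.00 Cr) = 233.28 Cr + 15.19% × 1,648.00 Cr = 483.61 Cr

483.61 Cr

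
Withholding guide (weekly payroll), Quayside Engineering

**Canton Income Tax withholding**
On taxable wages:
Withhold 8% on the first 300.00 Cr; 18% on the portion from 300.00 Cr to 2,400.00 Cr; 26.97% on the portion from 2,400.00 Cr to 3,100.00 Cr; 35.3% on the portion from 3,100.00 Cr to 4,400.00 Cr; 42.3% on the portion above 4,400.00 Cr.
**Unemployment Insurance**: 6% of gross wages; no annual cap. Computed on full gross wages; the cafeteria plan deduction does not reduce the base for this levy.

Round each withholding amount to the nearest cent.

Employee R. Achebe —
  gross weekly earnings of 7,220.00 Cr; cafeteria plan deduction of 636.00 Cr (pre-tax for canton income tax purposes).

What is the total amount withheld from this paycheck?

2,406.72 Cr

Canton Income Tax: taxable = 7,220.00 Cr − 636.00 Cr = 6,584.00 Cr
  1,049.69 Cr + 42.3% × (6,584.00 Cr − 4,400.00 Cr) = 1,049.69 Cr + 42.3% × 2,184.00 Cr = 1,973.52 Cr
Unemployment Insurance: 6% × 7,220.00 Cr = 433.20 Cr
Total: 1,973.52 Cr + 433.20 Cr = 2,406.72 Cr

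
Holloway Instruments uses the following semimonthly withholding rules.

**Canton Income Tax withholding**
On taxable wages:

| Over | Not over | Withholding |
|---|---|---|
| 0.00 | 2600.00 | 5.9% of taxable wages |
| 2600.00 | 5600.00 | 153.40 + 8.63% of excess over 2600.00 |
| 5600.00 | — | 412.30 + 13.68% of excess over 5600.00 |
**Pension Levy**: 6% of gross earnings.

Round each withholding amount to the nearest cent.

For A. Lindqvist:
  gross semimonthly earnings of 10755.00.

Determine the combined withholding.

1762.80

Canton Income Tax: taxable = 10755.00
  412.30 + 13.68% × (10755.00 − 5600.00) = 412.30 + 13.68% × 5155.00 = 1117.50
Pension Levy: 6% × 10755.00 = 645.30
Total: 1117.50 + 645.30 = 1762.80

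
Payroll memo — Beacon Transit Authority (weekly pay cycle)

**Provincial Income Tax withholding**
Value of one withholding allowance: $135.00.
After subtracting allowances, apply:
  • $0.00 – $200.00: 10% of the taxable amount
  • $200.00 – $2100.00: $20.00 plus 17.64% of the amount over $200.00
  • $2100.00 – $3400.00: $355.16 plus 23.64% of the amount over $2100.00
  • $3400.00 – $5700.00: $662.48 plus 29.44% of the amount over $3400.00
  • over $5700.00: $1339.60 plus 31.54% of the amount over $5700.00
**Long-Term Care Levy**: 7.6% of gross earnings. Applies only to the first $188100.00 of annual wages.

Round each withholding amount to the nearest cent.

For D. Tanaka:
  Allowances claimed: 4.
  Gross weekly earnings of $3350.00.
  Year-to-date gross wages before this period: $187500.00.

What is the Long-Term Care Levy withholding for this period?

Long-Term Care Levy: cap $188100.00 − YTD $187500.00 = $600.00 subject; 7.6% × $600.00 = $45.60

$45.60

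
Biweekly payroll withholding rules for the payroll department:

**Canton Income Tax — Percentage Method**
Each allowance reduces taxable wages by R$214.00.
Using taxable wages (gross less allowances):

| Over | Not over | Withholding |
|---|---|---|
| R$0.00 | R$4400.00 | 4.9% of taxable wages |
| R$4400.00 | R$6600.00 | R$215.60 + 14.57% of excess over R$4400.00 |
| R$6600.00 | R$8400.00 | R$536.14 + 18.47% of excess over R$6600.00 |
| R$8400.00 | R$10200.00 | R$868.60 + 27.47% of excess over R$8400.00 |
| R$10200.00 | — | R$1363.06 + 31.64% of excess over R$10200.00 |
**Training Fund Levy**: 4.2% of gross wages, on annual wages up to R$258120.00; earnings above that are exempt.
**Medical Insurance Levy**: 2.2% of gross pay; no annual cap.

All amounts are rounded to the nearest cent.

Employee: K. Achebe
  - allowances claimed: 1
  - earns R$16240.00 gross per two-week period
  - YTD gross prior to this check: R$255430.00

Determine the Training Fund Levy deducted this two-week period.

Training Fund Levy: cap R$258120.00 − YTD R$255430.00 = R$2690.00 subject; 4.2% × R$2690.00 = R$112.98

R$112.98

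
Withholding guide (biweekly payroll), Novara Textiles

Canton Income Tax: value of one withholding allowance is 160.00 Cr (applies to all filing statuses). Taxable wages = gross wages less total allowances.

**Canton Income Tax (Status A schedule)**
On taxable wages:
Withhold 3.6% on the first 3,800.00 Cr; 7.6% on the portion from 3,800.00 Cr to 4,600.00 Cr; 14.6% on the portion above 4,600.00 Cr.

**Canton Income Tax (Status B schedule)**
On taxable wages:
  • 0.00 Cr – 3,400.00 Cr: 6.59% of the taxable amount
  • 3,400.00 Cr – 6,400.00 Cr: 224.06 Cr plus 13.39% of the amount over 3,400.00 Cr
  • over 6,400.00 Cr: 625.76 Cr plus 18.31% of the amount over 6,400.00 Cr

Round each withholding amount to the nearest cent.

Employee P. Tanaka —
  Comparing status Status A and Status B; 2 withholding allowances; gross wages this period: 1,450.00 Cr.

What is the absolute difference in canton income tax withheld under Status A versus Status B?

Canton Income Tax (Status A): taxable = 1,450.00 Cr − 2×160.00 Cr = 1,130.00 Cr
  3.6% × 1,130.00 Cr = 40.68 Cr
Canton Income Tax (Status B): taxable = 1,450.00 Cr − 2×160.00 Cr = 1,130.00 Cr
  6.59% × 1,130.00 Cr = 74.47 Cr
Difference: |40.68 Cr − 74.47 Cr| = 33.79 Cr (higher under Status B)

33.79 Cr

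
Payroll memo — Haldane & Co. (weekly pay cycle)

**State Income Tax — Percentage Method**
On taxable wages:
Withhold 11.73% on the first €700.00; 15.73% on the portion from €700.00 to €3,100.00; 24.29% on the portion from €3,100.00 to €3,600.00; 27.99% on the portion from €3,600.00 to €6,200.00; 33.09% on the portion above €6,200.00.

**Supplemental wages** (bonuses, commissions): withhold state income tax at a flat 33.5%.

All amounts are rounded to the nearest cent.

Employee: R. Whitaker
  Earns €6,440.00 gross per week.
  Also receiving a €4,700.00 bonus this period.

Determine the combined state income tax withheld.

€2,962.74

State Income Tax: taxable = €6,440.00
  €1,308.82 + 33.09% × (€6,440.00 − €6,200.00) = €1,308.82 + 33.09% × €240.00 = €1,388.24
Supplemental (33.5% flat on bonus): 33.5% × €4,700.00 = €1,574.50
Total state income tax: €1,388.24 + €1,574.50 = €2,962.74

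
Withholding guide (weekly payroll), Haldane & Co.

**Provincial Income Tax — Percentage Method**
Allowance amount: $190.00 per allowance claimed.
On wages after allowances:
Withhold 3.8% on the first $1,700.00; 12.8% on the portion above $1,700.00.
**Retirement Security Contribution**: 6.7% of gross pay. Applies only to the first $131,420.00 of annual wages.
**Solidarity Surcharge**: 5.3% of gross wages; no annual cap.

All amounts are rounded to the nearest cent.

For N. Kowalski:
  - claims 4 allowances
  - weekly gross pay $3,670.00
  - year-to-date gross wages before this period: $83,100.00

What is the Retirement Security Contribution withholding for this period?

$245.89

Retirement Security Contribution: 6.7% × $3,670.00 = $245.89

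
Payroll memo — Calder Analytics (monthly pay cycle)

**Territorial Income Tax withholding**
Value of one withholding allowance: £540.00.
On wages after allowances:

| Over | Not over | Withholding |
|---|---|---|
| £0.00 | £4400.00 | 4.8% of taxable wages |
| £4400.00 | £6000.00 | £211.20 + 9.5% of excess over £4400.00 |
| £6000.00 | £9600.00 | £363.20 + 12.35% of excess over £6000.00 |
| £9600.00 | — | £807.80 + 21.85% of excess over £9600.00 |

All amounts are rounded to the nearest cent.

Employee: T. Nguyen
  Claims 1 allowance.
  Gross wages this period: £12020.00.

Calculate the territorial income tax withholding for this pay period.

£1218.58

Territorial Income Tax: taxable = £12020.00 − 1×£540.00 = £11480.00
  £807.80 + 21.85% × (£11480.00 − £9600.00) = £807.80 + 21.85% × £1880.00 = £1218.58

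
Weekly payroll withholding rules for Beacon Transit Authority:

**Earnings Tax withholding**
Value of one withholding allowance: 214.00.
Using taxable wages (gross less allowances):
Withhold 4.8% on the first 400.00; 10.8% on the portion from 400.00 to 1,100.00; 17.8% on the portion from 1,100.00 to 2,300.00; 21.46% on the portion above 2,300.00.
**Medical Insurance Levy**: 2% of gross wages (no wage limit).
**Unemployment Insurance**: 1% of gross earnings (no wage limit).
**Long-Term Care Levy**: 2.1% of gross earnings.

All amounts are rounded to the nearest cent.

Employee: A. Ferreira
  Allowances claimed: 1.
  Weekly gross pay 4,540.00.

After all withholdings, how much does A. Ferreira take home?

3,565.28

Earnings Tax: taxable = 4,540.00 − 1×214.00 = 4,326.00
  308.40 + 21.46% × (4,326.00 − 2,300.00) = 308.40 + 21.46% × 2,026.00 = 743.18
Medical Insurance Levy: 2% × 4,540.00 = 90.80
Unemployment Insurance: 1% × 4,540.00 = 45.40
Long-Term Care Levy: 2.1% × 4,540.00 = 95.34
Total withheld: 743.18 + 90.80 + 45.40 + 95.34 = 974.72
Net pay: 4,540.00 − 974.72 = 3,565.28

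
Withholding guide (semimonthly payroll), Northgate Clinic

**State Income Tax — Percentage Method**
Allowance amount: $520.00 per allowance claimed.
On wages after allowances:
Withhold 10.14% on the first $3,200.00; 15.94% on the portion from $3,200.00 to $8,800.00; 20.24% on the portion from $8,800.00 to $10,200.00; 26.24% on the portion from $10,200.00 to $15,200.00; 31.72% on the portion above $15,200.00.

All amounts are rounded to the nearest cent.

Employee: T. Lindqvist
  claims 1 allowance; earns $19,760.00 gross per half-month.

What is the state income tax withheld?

$4,093.97

State Income Tax: taxable = $19,760.00 − 1×$520.00 = $19,240.00
  $2,812.48 + 31.72% × ($19,240.00 − $15,200.00) = $2,812.48 + 31.72% × $4,040.00 = $4,093.97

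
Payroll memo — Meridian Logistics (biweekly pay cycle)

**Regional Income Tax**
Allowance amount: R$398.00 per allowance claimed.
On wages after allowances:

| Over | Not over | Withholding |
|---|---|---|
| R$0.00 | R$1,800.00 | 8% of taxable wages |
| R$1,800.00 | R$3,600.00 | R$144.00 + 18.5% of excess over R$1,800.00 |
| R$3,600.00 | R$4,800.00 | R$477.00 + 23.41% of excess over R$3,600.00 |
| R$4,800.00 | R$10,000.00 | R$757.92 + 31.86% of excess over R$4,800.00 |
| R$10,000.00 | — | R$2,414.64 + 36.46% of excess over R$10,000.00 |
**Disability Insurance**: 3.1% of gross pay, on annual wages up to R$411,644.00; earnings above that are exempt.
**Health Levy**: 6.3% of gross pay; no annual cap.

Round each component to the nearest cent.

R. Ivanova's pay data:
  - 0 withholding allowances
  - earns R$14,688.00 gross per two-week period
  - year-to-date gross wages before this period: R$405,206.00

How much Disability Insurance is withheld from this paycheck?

R$199.58

Disability Insurance: cap R$411,644.00 − YTD R$405,206.00 = R$6,438.00 subject; 3.1% × R$6,438.00 = R$199.58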